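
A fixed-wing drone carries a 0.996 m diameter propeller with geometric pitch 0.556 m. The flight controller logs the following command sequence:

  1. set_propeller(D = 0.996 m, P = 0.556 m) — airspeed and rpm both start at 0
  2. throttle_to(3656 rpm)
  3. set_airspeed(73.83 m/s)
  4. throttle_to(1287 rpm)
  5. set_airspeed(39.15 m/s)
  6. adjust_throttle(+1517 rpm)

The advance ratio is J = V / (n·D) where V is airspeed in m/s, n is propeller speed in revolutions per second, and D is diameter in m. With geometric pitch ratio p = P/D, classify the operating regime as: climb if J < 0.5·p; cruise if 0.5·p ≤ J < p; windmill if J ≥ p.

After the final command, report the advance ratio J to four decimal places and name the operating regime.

J = 0.8411, regime = windmill

set_propeller: D = 0.996 m, P = 0.556 m (p = P/D = 0.558233); state ← (V=0, rpm=0)
throttle_to(3656): rpm ← 3656
set_airspeed(73.83): V ← 73.83 m/s
throttle_to(1287): rpm ← 1287
set_airspeed(39.15): V ← 39.15 m/s
adjust_throttle(+1517): rpm ← 1287 +1517 = 2804
final state: V = 39.15 m/s, rpm = 2804 → n = rpm/60 = 46.733333 rev/s
J = V / (n·D) = 39.15 / (46.733333 × 0.996) = 0.841096
regime bands: climb J<0.2791 | cruise [0.2791, 0.5582) | windmill J≥0.5582
J = 0.8411 → windmill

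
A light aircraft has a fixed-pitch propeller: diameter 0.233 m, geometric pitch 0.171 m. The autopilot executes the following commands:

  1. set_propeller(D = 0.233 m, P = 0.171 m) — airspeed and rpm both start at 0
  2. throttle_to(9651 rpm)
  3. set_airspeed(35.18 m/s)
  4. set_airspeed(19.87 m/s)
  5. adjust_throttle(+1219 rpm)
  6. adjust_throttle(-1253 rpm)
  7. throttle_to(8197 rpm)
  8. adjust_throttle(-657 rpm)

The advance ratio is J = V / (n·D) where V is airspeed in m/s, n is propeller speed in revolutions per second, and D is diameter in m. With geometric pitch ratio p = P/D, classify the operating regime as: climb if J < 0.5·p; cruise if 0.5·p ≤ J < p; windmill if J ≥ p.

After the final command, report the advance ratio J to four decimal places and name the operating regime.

J = 0.6786, regime = cruise

set_propeller: D = 0.233 m, P = 0.171 m (p = P/D = 0.733906); state ← (V=0, rpm=0)
throttle_to(9651): rpm ← 9651
set_airspeed(35.18): V ← 35.18 m/s
set_airspeed(19.87): V ← 19.87 m/s
adjust_throttle(+1219): rpm ← 9651 +1219 = 10870
adjust_throttle(-1253): rpm ← 10870 -1253 = 9617
throttle_to(8197): rpm ← 8197
adjust_throttle(-657): rpm ← 8197 -657 = 7540
final state: V = 19.87 m/s, rpm = 7540 → n = rpm/60 = 125.666667 rev/s
J = V / (n·D) = 19.87 / (125.666667 × 0.233) = 0.678612
regime bands: climb J<0.3670 | cruise [0.3670, 0.7339) | windmill J≥0.7339
J = 0.6786 → cruise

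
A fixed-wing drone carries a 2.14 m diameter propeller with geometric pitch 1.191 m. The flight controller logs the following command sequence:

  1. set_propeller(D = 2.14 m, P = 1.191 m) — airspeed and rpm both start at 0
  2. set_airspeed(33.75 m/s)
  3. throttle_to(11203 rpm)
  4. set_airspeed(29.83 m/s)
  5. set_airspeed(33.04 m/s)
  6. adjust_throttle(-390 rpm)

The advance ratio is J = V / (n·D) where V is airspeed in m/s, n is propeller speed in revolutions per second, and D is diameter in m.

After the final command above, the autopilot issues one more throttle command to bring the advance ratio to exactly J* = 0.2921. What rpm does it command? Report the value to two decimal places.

set_propeller: D = 2.14 m, P = 1.191 m (p = P/D = 0.556542); state ← (V=0, rpm=0)
set_airspeed(33.75): V ← 33.75 m/s
throttle_to(11203): rpm ← 11203
set_airspeed(29.83): V ← 29.83 m/s
set_airspeed(33.04): V ← 33.04 m/s
adjust_throttle(-390): rpm ← 11203 -390 = 10813
final state: V = 33.04 m/s, rpm = 10813 → n = rpm/60 = 180.216667 rev/s
target J* = 0.2921; solve J* = V/(n·D) for n: n = V/(J*·D) = 33.04/(0.2921 × 2.14) = 52.856050 rev/s
rpm = 60·n = 3171.363027

rpm = 3171.36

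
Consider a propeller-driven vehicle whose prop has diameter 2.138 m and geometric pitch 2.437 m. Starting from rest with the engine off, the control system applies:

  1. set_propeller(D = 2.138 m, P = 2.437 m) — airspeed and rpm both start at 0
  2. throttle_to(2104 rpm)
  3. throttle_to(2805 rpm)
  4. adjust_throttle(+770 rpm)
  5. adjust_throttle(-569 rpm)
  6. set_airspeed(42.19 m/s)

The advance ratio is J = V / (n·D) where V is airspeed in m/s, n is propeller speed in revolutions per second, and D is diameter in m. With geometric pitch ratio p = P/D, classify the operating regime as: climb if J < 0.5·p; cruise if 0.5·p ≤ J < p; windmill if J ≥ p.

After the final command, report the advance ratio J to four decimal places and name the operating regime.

set_propeller: D = 2.138 m, P = 2.437 m (p = P/D = 1.139850); state ← (V=0, rpm=0)
throttle_to(2104): rpm ← 2104
throttle_to(2805): rpm ← 2805
adjust_throttle(+770): rpm ← 2805 +770 = 3575
adjust_throttle(-569): rpm ← 3575 -569 = 3006
set_airspeed(42.19): V ← 42.19 m/s
final state: V = 42.19 m/s, rpm = 3006 → n = rpm/60 = 50.100000 rev/s
J = V / (n·D) = 42.19 / (50.100000 × 2.138) = 0.393880
regime bands: climb J<0.5699 | cruise [0.5699, 1.1399) | windmill J≥1.1399
J = 0.3939 → climb

J = 0.3939, regime = climb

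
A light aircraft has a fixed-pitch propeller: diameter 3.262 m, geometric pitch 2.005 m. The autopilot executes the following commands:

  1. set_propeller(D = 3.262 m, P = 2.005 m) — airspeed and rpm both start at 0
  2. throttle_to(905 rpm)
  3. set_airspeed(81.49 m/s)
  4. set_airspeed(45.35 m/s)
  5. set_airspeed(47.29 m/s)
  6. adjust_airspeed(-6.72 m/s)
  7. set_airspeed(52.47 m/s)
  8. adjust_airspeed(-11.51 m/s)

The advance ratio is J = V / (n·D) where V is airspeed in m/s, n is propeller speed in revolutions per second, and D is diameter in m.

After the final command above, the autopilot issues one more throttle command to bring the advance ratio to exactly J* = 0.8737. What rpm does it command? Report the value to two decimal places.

set_propeller: D = 3.262 m, P = 2.005 m (p = P/D = 0.614654); state ← (V=0, rpm=0)
throttle_to(905): rpm ← 905
set_airspeed(81.49): V ← 81.49 m/s
set_airspeed(45.35): V ← 45.35 m/s
set_airspeed(47.29): V ← 47.29 m/s
adjust_airspeed(-6.72): V ← 47.29 -6.72 = 40.57 m/s
set_airspeed(52.47): V ← 52.47 m/s
adjust_airspeed(-11.51): V ← 52.47 -11.51 = 40.96 m/s
final state: V = 40.96 m/s, rpm = 905 → n = rpm/60 = 15.083333 rev/s
target J* = 0.8737; solve J* = V/(n·D) for n: n = V/(J*·D) = 40.96/(0.8737 × 3.262) = 14.371882 rev/s
rpm = 60·n = 862.312945

rpm = 862.31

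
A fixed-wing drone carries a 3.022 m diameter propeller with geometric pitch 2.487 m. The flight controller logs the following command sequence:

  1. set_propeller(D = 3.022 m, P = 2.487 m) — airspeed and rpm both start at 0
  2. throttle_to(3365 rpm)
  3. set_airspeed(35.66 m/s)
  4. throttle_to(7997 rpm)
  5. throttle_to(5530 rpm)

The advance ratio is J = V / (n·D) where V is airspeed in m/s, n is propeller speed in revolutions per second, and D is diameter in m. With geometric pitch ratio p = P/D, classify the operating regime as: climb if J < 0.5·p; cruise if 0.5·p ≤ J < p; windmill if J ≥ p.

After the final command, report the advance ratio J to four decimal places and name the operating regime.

set_propeller: D = 3.022 m, P = 2.487 m (p = P/D = 0.822965); state ← (V=0, rpm=0)
throttle_to(3365): rpm ← 3365
set_airspeed(35.66): V ← 35.66 m/s
throttle_to(7997): rpm ← 7997
throttle_to(5530): rpm ← 5530
final state: V = 35.66 m/s, rpm = 5530 → n = rpm/60 = 92.166667 rev/s
J = V / (n·D) = 35.66 / (92.166667 × 3.022) = 0.128030
regime bands: climb J<0.4115 | cruise [0.4115, 0.8230) | windmill J≥0.8230
J = 0.1280 → climb

J = 0.1280, regime = climb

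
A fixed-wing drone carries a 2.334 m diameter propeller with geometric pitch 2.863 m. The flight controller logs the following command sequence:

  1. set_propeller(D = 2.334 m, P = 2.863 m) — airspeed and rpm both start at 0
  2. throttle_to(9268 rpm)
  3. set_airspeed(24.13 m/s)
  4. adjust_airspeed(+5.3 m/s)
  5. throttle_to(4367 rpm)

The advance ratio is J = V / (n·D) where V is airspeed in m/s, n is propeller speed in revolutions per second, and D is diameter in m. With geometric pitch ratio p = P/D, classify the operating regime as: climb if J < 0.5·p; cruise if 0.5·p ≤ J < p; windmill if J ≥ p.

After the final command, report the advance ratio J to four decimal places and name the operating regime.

set_propeller: D = 2.334 m, P = 2.863 m (p = P/D = 1.226650); state ← (V=0, rpm=0)
throttle_to(9268): rpm ← 9268
set_airspeed(24.13): V ← 24.13 m/s
adjust_airspeed(+5.3): V ← 24.13 +5.3 = 29.43 m/s
throttle_to(4367): rpm ← 4367
final state: V = 29.43 m/s, rpm = 4367 → n = rpm/60 = 72.783333 rev/s
J = V / (n·D) = 29.43 / (72.783333 × 2.334) = 0.173244
regime bands: climb J<0.6133 | cruise [0.6133, 1.2266) | windmill J≥1.2266
J = 0.1732 → climb

J = 0.1732, regime = climb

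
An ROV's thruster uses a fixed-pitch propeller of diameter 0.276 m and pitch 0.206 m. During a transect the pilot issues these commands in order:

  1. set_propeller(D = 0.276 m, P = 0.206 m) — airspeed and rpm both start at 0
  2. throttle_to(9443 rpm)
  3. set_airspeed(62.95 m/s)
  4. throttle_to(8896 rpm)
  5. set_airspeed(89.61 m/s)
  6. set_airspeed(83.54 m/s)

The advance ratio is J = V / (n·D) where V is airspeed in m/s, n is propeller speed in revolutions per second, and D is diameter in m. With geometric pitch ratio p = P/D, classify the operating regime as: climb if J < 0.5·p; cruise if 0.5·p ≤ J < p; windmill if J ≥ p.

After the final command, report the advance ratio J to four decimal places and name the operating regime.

set_propeller: D = 0.276 m, P = 0.206 m (p = P/D = 0.746377); state ← (V=0, rpm=0)
throttle_to(9443): rpm ← 9443
set_airspeed(62.95): V ← 62.95 m/s
throttle_to(8896): rpm ← 8896
set_airspeed(89.61): V ← 89.61 m/s
set_airspeed(83.54): V ← 83.54 m/s
final state: V = 83.54 m/s, rpm = 8896 → n = rpm/60 = 148.266667 rev/s
J = V / (n·D) = 83.54 / (148.266667 × 0.276) = 2.041465
regime bands: climb J<0.3732 | cruise [0.3732, 0.7464) | windmill J≥0.7464
J = 2.0415 → windmill

J = 2.0415, regime = windmill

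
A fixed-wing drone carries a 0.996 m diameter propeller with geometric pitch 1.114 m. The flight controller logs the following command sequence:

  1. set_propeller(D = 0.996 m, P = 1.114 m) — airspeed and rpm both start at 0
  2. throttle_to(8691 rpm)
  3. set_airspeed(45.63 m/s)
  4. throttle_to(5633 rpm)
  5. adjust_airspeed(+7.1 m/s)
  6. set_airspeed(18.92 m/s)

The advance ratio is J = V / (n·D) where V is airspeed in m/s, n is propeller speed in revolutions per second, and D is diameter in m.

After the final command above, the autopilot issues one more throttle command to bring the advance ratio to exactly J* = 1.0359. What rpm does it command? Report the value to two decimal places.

rpm = 1100.26

set_propeller: D = 0.996 m, P = 1.114 m (p = P/D = 1.118474); state ← (V=0, rpm=0)
throttle_to(8691): rpm ← 8691
set_airspeed(45.63): V ← 45.63 m/s
throttle_to(5633): rpm ← 5633
adjust_airspeed(+7.1): V ← 45.63 +7.1 = 52.73 m/s
set_airspeed(18.92): V ← 18.92 m/s
final state: V = 18.92 m/s, rpm = 5633 → n = rpm/60 = 93.883333 rev/s
target J* = 1.0359; solve J* = V/(n·D) for n: n = V/(J*·D) = 18.92/(1.0359 × 0.996) = 18.337662 rev/s
rpm = 60·n = 1100.259712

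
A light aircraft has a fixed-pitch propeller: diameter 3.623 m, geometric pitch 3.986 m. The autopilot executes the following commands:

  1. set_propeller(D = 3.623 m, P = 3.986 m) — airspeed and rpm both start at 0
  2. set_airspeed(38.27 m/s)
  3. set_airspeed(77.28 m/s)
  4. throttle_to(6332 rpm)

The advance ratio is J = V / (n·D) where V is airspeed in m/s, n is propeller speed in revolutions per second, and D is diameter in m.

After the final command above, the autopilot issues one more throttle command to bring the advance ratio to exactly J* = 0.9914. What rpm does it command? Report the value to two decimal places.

rpm = 1290.93

set_propeller: D = 3.623 m, P = 3.986 m (p = P/D = 1.100193); state ← (V=0, rpm=0)
set_airspeed(38.27): V ← 38.27 m/s
set_airspeed(77.28): V ← 77.28 m/s
throttle_to(6332): rpm ← 6332
final state: V = 77.28 m/s, rpm = 6332 → n = rpm/60 = 105.533333 rev/s
target J* = 0.9914; solve J* = V/(n·D) for n: n = V/(J*·D) = 77.28/(0.9914 × 3.623) = 21.515422 rev/s
rpm = 60·n = 1290.925308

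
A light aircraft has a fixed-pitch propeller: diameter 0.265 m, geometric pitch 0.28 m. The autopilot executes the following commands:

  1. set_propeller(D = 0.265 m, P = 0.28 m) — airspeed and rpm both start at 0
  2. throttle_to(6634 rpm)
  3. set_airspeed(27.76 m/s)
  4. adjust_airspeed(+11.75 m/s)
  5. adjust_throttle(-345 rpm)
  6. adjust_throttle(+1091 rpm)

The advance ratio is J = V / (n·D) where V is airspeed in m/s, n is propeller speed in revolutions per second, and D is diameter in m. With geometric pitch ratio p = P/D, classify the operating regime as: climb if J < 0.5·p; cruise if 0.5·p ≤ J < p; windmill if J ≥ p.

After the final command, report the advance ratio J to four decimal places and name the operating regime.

set_propeller: D = 0.265 m, P = 0.28 m (p = P/D = 1.056604); state ← (V=0, rpm=0)
throttle_to(6634): rpm ← 6634
set_airspeed(27.76): V ← 27.76 m/s
adjust_airspeed(+11.75): V ← 27.76 +11.75 = 39.51 m/s
adjust_throttle(-345): rpm ← 6634 -345 = 6289
adjust_throttle(+1091): rpm ← 6289 +1091 = 7380
final state: V = 39.51 m/s, rpm = 7380 → n = rpm/60 = 123.000000 rev/s
J = V / (n·D) = 39.51 / (123.000000 × 0.265) = 1.212149
regime bands: climb J<0.5283 | cruise [0.5283, 1.0566) | windmill J≥1.0566
J = 1.2121 → windmill

J = 1.2121, regime = windmill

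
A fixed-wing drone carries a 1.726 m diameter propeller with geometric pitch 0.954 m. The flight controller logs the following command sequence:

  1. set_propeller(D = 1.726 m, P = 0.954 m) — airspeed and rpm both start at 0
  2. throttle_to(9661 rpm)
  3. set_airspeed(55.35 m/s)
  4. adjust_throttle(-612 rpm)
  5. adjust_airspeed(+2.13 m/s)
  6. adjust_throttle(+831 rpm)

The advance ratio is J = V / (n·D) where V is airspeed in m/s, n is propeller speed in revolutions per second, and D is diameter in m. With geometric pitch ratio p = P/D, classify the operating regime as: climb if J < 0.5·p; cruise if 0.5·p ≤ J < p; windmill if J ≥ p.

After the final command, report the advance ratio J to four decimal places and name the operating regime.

J = 0.2022, regime = climb

set_propeller: D = 1.726 m, P = 0.954 m (p = P/D = 0.552723); state ← (V=0, rpm=0)
throttle_to(9661): rpm ← 9661
set_airspeed(55.35): V ← 55.35 m/s
adjust_throttle(-612): rpm ← 9661 -612 = 9049
adjust_airspeed(+2.13): V ← 55.35 +2.13 = 57.48 m/s
adjust_throttle(+831): rpm ← 9049 +831 = 9880
final state: V = 57.48 m/s, rpm = 9880 → n = rpm/60 = 164.666667 rev/s
J = V / (n·D) = 57.48 / (164.666667 × 1.726) = 0.202241
regime bands: climb J<0.2764 | cruise [0.2764, 0.5527) | windmill J≥0.5527
J = 0.2022 → climb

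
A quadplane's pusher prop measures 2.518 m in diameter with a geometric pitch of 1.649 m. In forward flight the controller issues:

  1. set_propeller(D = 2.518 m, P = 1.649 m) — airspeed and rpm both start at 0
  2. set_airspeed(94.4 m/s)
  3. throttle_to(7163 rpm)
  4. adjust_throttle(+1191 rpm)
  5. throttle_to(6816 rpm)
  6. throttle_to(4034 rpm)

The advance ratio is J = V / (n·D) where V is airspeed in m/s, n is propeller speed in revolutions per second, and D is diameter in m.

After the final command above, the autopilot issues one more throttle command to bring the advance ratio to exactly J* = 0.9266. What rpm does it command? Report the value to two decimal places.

rpm = 2427.59

set_propeller: D = 2.518 m, P = 1.649 m (p = P/D = 0.654885); state ← (V=0, rpm=0)
set_airspeed(94.4): V ← 94.4 m/s
throttle_to(7163): rpm ← 7163
adjust_throttle(+1191): rpm ← 7163 +1191 = 8354
throttle_to(6816): rpm ← 6816
throttle_to(4034): rpm ← 4034
final state: V = 94.4 m/s, rpm = 4034 → n = rpm/60 = 67.233333 rev/s
target J* = 0.9266; solve J* = V/(n·D) for n: n = V/(J*·D) = 94.4/(0.9266 × 2.518) = 40.459822 rev/s
rpm = 60·n = 2427.589347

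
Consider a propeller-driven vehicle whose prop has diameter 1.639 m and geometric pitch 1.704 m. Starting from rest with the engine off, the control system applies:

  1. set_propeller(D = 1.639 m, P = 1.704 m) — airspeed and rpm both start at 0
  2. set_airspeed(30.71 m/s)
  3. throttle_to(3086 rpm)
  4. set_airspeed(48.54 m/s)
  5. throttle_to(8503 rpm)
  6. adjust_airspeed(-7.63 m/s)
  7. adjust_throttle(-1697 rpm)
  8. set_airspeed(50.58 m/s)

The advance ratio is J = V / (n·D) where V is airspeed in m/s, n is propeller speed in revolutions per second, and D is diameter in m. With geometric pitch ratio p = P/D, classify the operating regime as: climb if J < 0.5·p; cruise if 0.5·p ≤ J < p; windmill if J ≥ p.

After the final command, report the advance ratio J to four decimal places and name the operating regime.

J = 0.2721, regime = climb

set_propeller: D = 1.639 m, P = 1.704 m (p = P/D = 1.039658); state ← (V=0, rpm=0)
set_airspeed(30.71): V ← 30.71 m/s
throttle_to(3086): rpm ← 3086
set_airspeed(48.54): V ← 48.54 m/s
throttle_to(8503): rpm ← 8503
adjust_airspeed(-7.63): V ← 48.54 -7.63 = 40.91 m/s
adjust_throttle(-1697): rpm ← 8503 -1697 = 6806
set_airspeed(50.58): V ← 50.58 m/s
final state: V = 50.58 m/s, rpm = 6806 → n = rpm/60 = 113.433333 rev/s
J = V / (n·D) = 50.58 / (113.433333 × 1.639) = 0.272057
regime bands: climb J<0.5198 | cruise [0.5198, 1.0397) | windmill J≥1.0397
J = 0.2721 → climb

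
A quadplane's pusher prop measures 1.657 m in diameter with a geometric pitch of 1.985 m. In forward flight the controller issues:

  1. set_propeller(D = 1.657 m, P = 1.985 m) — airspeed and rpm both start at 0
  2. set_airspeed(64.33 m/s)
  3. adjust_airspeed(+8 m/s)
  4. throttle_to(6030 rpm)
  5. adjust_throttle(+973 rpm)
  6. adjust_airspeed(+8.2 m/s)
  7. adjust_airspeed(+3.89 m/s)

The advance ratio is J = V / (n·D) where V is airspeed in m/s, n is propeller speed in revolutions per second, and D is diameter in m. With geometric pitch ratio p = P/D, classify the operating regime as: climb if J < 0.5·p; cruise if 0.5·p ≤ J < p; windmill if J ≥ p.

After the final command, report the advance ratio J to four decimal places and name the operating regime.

set_propeller: D = 1.657 m, P = 1.985 m (p = P/D = 1.197948); state ← (V=0, rpm=0)
set_airspeed(64.33): V ← 64.33 m/s
adjust_airspeed(+8): V ← 64.33 +8 = 72.33 m/s
throttle_to(6030): rpm ← 6030
adjust_throttle(+973): rpm ← 6030 +973 = 7003
adjust_airspeed(+8.2): V ← 72.33 +8.2 = 80.53 m/s
adjust_airspeed(+3.89): V ← 80.53 +3.89 = 84.42 m/s
final state: V = 84.42 m/s, rpm = 7003 → n = rpm/60 = 116.716667 rev/s
J = V / (n·D) = 84.42 / (116.716667 × 1.657) = 0.436506
regime bands: climb J<0.5990 | cruise [0.5990, 1.1979) | windmill J≥1.1979
J = 0.4365 → climb

J = 0.4365, regime = climb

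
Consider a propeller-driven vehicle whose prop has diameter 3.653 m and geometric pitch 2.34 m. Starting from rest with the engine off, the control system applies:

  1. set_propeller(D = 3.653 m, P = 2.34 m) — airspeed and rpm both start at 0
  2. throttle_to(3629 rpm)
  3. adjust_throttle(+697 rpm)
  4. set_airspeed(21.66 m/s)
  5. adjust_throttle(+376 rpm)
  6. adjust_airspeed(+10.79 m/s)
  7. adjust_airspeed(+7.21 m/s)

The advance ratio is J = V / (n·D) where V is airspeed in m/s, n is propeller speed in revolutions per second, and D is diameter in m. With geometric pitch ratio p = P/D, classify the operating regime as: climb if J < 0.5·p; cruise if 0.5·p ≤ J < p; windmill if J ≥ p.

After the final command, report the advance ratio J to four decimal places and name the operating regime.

set_propeller: D = 3.653 m, P = 2.34 m (p = P/D = 0.640569); state ← (V=0, rpm=0)
throttle_to(3629): rpm ← 3629
adjust_throttle(+697): rpm ← 3629 +697 = 4326
set_airspeed(21.66): V ← 21.66 m/s
adjust_throttle(+376): rpm ← 4326 +376 = 4702
adjust_airspeed(+10.79): V ← 21.66 +10.79 = 32.45 m/s
adjust_airspeed(+7.21): V ← 32.45 +7.21 = 39.66 m/s
final state: V = 39.66 m/s, rpm = 4702 → n = rpm/60 = 78.366667 rev/s
J = V / (n·D) = 39.66 / (78.366667 × 3.653) = 0.138539
regime bands: climb J<0.3203 | cruise [0.3203, 0.6406) | windmill J≥0.6406
J = 0.1385 → climb

J = 0.1385, regime = climb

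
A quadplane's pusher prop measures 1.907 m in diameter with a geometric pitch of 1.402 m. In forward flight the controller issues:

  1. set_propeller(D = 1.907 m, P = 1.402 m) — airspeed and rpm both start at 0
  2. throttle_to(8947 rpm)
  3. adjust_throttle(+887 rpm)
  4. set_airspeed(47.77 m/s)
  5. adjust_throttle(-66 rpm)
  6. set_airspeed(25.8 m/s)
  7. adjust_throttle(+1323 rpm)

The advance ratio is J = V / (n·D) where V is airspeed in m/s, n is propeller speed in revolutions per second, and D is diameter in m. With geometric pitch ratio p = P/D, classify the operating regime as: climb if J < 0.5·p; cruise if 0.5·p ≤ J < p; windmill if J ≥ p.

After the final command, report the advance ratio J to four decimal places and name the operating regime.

set_propeller: D = 1.907 m, P = 1.402 m (p = P/D = 0.735186); state ← (V=0, rpm=0)
throttle_to(8947): rpm ← 8947
adjust_throttle(+887): rpm ← 8947 +887 = 9834
set_airspeed(47.77): V ← 47.77 m/s
adjust_throttle(-66): rpm ← 9834 -66 = 9768
set_airspeed(25.8): V ← 25.8 m/s
adjust_throttle(+1323): rpm ← 9768 +1323 = 11091
final state: V = 25.8 m/s, rpm = 11091 → n = rpm/60 = 184.850000 rev/s
J = V / (n·D) = 25.8 / (184.850000 × 1.907) = 0.073190
regime bands: climb J<0.3676 | cruise [0.3676, 0.7352) | windmill J≥0.7352
J = 0.0732 → climb

J = 0.0732, regime = climb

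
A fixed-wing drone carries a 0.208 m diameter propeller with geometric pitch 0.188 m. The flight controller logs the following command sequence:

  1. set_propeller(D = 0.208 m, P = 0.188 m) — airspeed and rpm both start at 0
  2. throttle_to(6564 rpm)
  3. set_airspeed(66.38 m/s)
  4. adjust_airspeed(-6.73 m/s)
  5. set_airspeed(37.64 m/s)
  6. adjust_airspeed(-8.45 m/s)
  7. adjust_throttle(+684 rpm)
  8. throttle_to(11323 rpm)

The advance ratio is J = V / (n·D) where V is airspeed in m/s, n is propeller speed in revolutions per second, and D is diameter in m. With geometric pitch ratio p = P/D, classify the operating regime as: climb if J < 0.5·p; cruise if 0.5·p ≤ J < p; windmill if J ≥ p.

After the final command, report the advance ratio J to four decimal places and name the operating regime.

J = 0.7436, regime = cruise

set_propeller: D = 0.208 m, P = 0.188 m (p = P/D = 0.903846); state ← (V=0, rpm=0)
throttle_to(6564): rpm ← 6564
set_airspeed(66.38): V ← 66.38 m/s
adjust_airspeed(-6.73): V ← 66.38 -6.73 = 59.65 m/s
set_airspeed(37.64): V ← 37.64 m/s
adjust_airspeed(-8.45): V ← 37.64 -8.45 = 29.19 m/s
adjust_throttle(+684): rpm ← 6564 +684 = 7248
throttle_to(11323): rpm ← 11323
final state: V = 29.19 m/s, rpm = 11323 → n = rpm/60 = 188.716667 rev/s
J = V / (n·D) = 29.19 / (188.716667 × 0.208) = 0.743636
regime bands: climb J<0.4519 | cruise [0.4519, 0.9038) | windmill J≥0.9038
J = 0.7436 → cruise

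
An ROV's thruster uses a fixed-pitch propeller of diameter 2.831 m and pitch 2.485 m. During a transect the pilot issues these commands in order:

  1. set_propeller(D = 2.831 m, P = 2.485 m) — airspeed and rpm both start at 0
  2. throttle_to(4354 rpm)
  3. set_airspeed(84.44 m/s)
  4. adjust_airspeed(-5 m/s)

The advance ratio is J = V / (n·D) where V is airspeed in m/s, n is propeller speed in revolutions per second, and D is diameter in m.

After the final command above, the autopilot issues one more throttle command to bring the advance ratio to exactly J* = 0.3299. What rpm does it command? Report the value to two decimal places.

set_propeller: D = 2.831 m, P = 2.485 m (p = P/D = 0.877782); state ← (V=0, rpm=0)
throttle_to(4354): rpm ← 4354
set_airspeed(84.44): V ← 84.44 m/s
adjust_airspeed(-5): V ← 84.44 -5 = 79.44 m/s
final state: V = 79.44 m/s, rpm = 4354 → n = rpm/60 = 72.566667 rev/s
target J* = 0.3299; solve J* = V/(n·D) for n: n = V/(J*·D) = 79.44/(0.3299 × 2.831) = 85.058369 rev/s
rpm = 60·n = 5103.502137

rpm = 5103.50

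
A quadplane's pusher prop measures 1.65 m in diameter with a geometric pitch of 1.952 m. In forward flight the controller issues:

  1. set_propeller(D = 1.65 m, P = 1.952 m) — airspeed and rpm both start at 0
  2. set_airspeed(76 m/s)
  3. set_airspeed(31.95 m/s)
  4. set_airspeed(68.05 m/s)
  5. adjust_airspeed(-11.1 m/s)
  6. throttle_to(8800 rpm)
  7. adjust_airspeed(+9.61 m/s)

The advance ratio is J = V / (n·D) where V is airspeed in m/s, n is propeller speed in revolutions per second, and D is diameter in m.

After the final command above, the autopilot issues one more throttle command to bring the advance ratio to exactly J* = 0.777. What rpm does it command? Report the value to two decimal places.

set_propeller: D = 1.65 m, P = 1.952 m (p = P/D = 1.183030); state ← (V=0, rpm=0)
set_airspeed(76): V ← 76 m/s
set_airspeed(31.95): V ← 31.95 m/s
set_airspeed(68.05): V ← 68.05 m/s
adjust_airspeed(-11.1): V ← 68.05 -11.1 = 56.95 m/s
throttle_to(8800): rpm ← 8800
adjust_airspeed(+9.61): V ← 56.95 +9.61 = 66.56 m/s
final state: V = 66.56 m/s, rpm = 8800 → n = rpm/60 = 146.666667 rev/s
target J* = 0.777; solve J* = V/(n·D) for n: n = V/(J*·D) = 66.56/(0.777 × 1.65) = 51.916852 rev/s
rpm = 60·n = 3115.011115

rpm = 3115.01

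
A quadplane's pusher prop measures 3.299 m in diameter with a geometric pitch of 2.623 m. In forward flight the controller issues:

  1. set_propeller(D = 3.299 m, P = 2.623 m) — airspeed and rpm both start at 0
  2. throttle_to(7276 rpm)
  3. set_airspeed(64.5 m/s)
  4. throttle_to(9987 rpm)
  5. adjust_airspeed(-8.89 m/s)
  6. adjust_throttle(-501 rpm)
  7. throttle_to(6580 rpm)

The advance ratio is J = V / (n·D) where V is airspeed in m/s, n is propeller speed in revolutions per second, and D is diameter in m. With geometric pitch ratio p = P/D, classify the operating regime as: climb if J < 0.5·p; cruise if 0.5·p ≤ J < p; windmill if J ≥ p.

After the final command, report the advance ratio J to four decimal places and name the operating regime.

J = 0.1537, regime = climb

set_propeller: D = 3.299 m, P = 2.623 m (p = P/D = 0.795089); state ← (V=0, rpm=0)
throttle_to(7276): rpm ← 7276
set_airspeed(64.5): V ← 64.5 m/s
throttle_to(9987): rpm ← 9987
adjust_airspeed(-8.89): V ← 64.5 -8.89 = 55.61 m/s
adjust_throttle(-501): rpm ← 9987 -501 = 9486
throttle_to(6580): rpm ← 6580
final state: V = 55.61 m/s, rpm = 6580 → n = rpm/60 = 109.666667 rev/s
J = V / (n·D) = 55.61 / (109.666667 × 3.299) = 0.153708
regime bands: climb J<0.3975 | cruise [0.3975, 0.7951) | windmill J≥0.7951
J = 0.1537 → climb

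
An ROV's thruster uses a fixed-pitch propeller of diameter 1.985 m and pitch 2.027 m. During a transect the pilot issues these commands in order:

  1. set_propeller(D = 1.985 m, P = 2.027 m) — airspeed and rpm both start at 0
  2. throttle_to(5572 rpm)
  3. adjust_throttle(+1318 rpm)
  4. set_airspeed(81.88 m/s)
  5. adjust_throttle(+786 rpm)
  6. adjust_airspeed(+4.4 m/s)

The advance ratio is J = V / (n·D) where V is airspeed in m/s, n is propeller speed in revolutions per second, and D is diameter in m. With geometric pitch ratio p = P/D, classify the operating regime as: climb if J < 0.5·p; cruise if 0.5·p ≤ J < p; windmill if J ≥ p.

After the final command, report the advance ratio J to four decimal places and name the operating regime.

set_propeller: D = 1.985 m, P = 2.027 m (p = P/D = 1.021159); state ← (V=0, rpm=0)
throttle_to(5572): rpm ← 5572
adjust_throttle(+1318): rpm ← 5572 +1318 = 6890
set_airspeed(81.88): V ← 81.88 m/s
adjust_throttle(+786): rpm ← 6890 +786 = 7676
adjust_airspeed(+4.4): V ← 81.88 +4.4 = 86.28 m/s
final state: V = 86.28 m/s, rpm = 7676 → n = rpm/60 = 127.933333 rev/s
J = V / (n·D) = 86.28 / (127.933333 × 1.985) = 0.339755
regime bands: climb J<0.5106 | cruise [0.5106, 1.0212) | windmill J≥1.0212
J = 0.3398 → climb

J = 0.3398, regime = climb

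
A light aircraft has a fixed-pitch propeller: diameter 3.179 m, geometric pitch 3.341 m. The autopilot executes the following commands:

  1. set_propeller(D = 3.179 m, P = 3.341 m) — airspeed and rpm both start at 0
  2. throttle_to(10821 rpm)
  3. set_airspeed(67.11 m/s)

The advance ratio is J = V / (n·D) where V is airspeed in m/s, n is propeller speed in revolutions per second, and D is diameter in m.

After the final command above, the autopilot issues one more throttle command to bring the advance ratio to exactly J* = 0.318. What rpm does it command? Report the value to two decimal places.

set_propeller: D = 3.179 m, P = 3.341 m (p = P/D = 1.050959); state ← (V=0, rpm=0)
throttle_to(10821): rpm ← 10821
set_airspeed(67.11): V ← 67.11 m/s
final state: V = 67.11 m/s, rpm = 10821 → n = rpm/60 = 180.350000 rev/s
target J* = 0.318; solve J* = V/(n·D) for n: n = V/(J*·D) = 67.11/(0.318 × 3.179) = 66.384944 rev/s
rpm = 60·n = 3983.096619

rpm = 3983.10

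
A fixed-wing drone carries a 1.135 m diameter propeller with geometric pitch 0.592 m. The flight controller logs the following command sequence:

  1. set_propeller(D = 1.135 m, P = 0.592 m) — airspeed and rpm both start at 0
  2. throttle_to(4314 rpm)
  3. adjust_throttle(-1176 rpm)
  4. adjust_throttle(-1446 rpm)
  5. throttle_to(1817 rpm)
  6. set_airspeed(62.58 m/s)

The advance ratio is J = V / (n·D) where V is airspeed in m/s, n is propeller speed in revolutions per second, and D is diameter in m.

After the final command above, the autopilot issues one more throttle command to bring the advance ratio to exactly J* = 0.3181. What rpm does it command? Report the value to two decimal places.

set_propeller: D = 1.135 m, P = 0.592 m (p = P/D = 0.521586); state ← (V=0, rpm=0)
throttle_to(4314): rpm ← 4314
adjust_throttle(-1176): rpm ← 4314 -1176 = 3138
adjust_throttle(-1446): rpm ← 3138 -1446 = 1692
throttle_to(1817): rpm ← 1817
set_airspeed(62.58): V ← 62.58 m/s
final state: V = 62.58 m/s, rpm = 1817 → n = rpm/60 = 30.283333 rev/s
target J* = 0.3181; solve J* = V/(n·D) for n: n = V/(J*·D) = 62.58/(0.3181 × 1.135) = 173.330914 rev/s
rpm = 60·n = 10399.854865

rpm = 10399.85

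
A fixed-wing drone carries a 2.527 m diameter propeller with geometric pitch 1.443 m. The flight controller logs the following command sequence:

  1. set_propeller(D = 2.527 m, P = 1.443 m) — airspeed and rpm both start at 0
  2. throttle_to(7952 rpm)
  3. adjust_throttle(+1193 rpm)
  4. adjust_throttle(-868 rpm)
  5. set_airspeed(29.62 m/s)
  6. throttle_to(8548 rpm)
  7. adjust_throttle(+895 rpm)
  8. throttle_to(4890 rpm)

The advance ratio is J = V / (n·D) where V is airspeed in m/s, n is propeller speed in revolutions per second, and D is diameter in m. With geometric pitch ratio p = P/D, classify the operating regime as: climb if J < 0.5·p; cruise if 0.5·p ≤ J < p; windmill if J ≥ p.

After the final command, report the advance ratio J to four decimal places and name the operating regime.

set_propeller: D = 2.527 m, P = 1.443 m (p = P/D = 0.571033); state ← (V=0, rpm=0)
throttle_to(7952): rpm ← 7952
adjust_throttle(+1193): rpm ← 7952 +1193 = 9145
adjust_throttle(-868): rpm ← 9145 -868 = 8277
set_airspeed(29.62): V ← 29.62 m/s
throttle_to(8548): rpm ← 8548
adjust_throttle(+895): rpm ← 8548 +895 = 9443
throttle_to(4890): rpm ← 4890
final state: V = 29.62 m/s, rpm = 4890 → n = rpm/60 = 81.500000 rev/s
J = V / (n·D) = 29.62 / (81.500000 × 2.527) = 0.143821
regime bands: climb J<0.2855 | cruise [0.2855, 0.5710) | windmill J≥0.5710
J = 0.1438 → climb

J = 0.1438, regime = climb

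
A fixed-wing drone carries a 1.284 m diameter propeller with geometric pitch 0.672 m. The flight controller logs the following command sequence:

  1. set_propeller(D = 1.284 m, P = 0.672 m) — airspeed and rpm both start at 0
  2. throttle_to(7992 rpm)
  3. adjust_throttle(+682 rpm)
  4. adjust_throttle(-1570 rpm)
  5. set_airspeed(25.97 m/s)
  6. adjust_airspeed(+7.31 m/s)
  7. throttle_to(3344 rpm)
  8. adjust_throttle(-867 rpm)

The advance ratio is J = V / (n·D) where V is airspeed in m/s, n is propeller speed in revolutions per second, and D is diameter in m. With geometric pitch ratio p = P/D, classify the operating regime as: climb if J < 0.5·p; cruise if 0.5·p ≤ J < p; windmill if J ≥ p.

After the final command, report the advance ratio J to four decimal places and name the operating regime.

J = 0.6278, regime = windmill

set_propeller: D = 1.284 m, P = 0.672 m (p = P/D = 0.523364); state ← (V=0, rpm=0)
throttle_to(7992): rpm ← 7992
adjust_throttle(+682): rpm ← 7992 +682 = 8674
adjust_throttle(-1570): rpm ← 8674 -1570 = 7104
set_airspeed(25.97): V ← 25.97 m/s
adjust_airspeed(+7.31): V ← 25.97 +7.31 = 33.28 m/s
throttle_to(3344): rpm ← 3344
adjust_throttle(-867): rpm ← 3344 -867 = 2477
final state: V = 33.28 m/s, rpm = 2477 → n = rpm/60 = 41.283333 rev/s
J = V / (n·D) = 33.28 / (41.283333 × 1.284) = 0.627832
regime bands: climb J<0.2617 | cruise [0.2617, 0.5234) | windmill J≥0.5234
J = 0.6278 → windmill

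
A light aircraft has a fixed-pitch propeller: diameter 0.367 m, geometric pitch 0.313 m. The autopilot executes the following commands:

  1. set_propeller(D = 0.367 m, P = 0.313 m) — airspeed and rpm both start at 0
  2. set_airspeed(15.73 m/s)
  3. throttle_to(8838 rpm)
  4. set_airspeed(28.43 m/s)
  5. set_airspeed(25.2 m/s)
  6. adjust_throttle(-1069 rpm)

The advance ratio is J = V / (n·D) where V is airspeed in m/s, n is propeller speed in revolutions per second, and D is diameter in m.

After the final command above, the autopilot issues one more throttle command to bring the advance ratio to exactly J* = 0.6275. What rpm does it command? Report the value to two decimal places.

set_propeller: D = 0.367 m, P = 0.313 m (p = P/D = 0.852861); state ← (V=0, rpm=0)
set_airspeed(15.73): V ← 15.73 m/s
throttle_to(8838): rpm ← 8838
set_airspeed(28.43): V ← 28.43 m/s
set_airspeed(25.2): V ← 25.2 m/s
adjust_throttle(-1069): rpm ← 8838 -1069 = 7769
final state: V = 25.2 m/s, rpm = 7769 → n = rpm/60 = 129.483333 rev/s
target J* = 0.6275; solve J* = V/(n·D) for n: n = V/(J*·D) = 25.2/(0.6275 × 0.367) = 109.426056 rev/s
rpm = 60·n = 6565.563360

rpm = 6565.56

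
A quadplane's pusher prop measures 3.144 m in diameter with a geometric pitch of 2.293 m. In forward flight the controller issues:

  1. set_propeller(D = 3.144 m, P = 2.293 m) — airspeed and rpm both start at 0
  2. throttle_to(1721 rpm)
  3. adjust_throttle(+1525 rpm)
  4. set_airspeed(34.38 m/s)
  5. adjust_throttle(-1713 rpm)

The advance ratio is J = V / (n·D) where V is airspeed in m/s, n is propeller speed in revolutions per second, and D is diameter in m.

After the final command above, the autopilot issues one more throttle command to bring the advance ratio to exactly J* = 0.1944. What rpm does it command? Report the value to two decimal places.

set_propeller: D = 3.144 m, P = 2.293 m (p = P/D = 0.729326); state ← (V=0, rpm=0)
throttle_to(1721): rpm ← 1721
adjust_throttle(+1525): rpm ← 1721 +1525 = 3246
set_airspeed(34.38): V ← 34.38 m/s
adjust_throttle(-1713): rpm ← 3246 -1713 = 1533
final state: V = 34.38 m/s, rpm = 1533 → n = rpm/60 = 25.550000 rev/s
target J* = 0.1944; solve J* = V/(n·D) for n: n = V/(J*·D) = 34.38/(0.1944 × 3.144) = 56.250589 rev/s
rpm = 60·n = 3375.035341

rpm = 3375.04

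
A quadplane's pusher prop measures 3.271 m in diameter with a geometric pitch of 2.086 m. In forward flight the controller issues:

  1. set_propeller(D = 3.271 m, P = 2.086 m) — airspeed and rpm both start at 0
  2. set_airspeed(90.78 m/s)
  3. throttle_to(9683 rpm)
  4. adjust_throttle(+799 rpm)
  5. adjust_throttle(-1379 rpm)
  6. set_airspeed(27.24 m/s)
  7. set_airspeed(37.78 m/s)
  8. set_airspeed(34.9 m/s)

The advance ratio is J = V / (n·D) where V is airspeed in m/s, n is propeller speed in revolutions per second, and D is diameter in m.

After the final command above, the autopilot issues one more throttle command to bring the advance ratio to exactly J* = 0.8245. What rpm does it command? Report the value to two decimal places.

set_propeller: D = 3.271 m, P = 2.086 m (p = P/D = 0.637725); state ← (V=0, rpm=0)
set_airspeed(90.78): V ← 90.78 m/s
throttle_to(9683): rpm ← 9683
adjust_throttle(+799): rpm ← 9683 +799 = 10482
adjust_throttle(-1379): rpm ← 10482 -1379 = 9103
set_airspeed(27.24): V ← 27.24 m/s
set_airspeed(37.78): V ← 37.78 m/s
set_airspeed(34.9): V ← 34.9 m/s
final state: V = 34.9 m/s, rpm = 9103 → n = rpm/60 = 151.716667 rev/s
target J* = 0.8245; solve J* = V/(n·D) for n: n = V/(J*·D) = 34.9/(0.8245 × 3.271) = 12.940594 rev/s
rpm = 60·n = 776.435660

rpm = 776.44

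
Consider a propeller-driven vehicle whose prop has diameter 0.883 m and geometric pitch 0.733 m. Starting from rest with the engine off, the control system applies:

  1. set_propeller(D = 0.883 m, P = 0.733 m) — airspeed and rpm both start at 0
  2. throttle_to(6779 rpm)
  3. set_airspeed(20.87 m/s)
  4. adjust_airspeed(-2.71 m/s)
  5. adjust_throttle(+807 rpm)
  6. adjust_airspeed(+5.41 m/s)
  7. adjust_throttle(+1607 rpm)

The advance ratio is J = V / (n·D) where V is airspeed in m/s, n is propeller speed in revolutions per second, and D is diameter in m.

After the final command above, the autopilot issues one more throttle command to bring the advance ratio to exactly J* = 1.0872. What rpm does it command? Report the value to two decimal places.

rpm = 1473.13

set_propeller: D = 0.883 m, P = 0.733 m (p = P/D = 0.830125); state ← (V=0, rpm=0)
throttle_to(6779): rpm ← 6779
set_airspeed(20.87): V ← 20.87 m/s
adjust_airspeed(-2.71): V ← 20.87 -2.71 = 18.16 m/s
adjust_throttle(+807): rpm ← 6779 +807 = 7586
adjust_airspeed(+5.41): V ← 18.16 +5.41 = 23.57 m/s
adjust_throttle(+1607): rpm ← 7586 +1607 = 9193
final state: V = 23.57 m/s, rpm = 9193 → n = rpm/60 = 153.216667 rev/s
target J* = 1.0872; solve J* = V/(n·D) for n: n = V/(J*·D) = 23.57/(1.0872 × 0.883) = 24.552145 rev/s
rpm = 60·n = 1473.128683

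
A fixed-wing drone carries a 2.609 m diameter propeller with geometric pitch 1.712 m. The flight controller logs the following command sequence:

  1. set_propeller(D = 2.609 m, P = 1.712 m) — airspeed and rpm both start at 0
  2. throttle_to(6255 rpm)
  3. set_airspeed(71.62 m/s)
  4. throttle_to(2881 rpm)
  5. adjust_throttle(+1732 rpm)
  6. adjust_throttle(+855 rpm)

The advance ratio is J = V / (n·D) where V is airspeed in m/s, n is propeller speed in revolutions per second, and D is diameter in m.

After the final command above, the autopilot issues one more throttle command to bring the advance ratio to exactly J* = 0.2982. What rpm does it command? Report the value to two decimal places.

set_propeller: D = 2.609 m, P = 1.712 m (p = P/D = 0.656190); state ← (V=0, rpm=0)
throttle_to(6255): rpm ← 6255
set_airspeed(71.62): V ← 71.62 m/s
throttle_to(2881): rpm ← 2881
adjust_throttle(+1732): rpm ← 2881 +1732 = 4613
adjust_throttle(+855): rpm ← 4613 +855 = 5468
final state: V = 71.62 m/s, rpm = 5468 → n = rpm/60 = 91.133333 rev/s
target J* = 0.2982; solve J* = V/(n·D) for n: n = V/(J*·D) = 71.62/(0.2982 × 2.609) = 92.056106 rev/s
rpm = 60·n = 5523.366338

rpm = 5523.37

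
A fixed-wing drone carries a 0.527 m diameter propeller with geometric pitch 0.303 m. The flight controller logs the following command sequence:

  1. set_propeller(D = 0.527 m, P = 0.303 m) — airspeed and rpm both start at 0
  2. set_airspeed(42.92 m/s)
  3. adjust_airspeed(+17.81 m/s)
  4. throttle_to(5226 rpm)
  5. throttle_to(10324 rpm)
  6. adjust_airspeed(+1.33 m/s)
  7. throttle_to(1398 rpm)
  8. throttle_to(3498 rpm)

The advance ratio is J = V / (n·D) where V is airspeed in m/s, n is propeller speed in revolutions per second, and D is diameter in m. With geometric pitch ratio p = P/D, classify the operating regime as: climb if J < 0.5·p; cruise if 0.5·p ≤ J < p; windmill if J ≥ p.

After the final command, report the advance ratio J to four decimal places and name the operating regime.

set_propeller: D = 0.527 m, P = 0.303 m (p = P/D = 0.574953); state ← (V=0, rpm=0)
set_airspeed(42.92): V ← 42.92 m/s
adjust_airspeed(+17.81): V ← 42.92 +17.81 = 60.73 m/s
throttle_to(5226): rpm ← 5226
throttle_to(10324): rpm ← 10324
adjust_airspeed(+1.33): V ← 60.73 +1.33 = 62.06 m/s
throttle_to(1398): rpm ← 1398
throttle_to(3498): rpm ← 3498
final state: V = 62.06 m/s, rpm = 3498 → n = rpm/60 = 58.300000 rev/s
J = V / (n·D) = 62.06 / (58.300000 × 0.527) = 2.019913
regime bands: climb J<0.2875 | cruise [0.2875, 0.5750) | windmill J≥0.5750
J = 2.0199 → windmill

J = 2.0199, regime = windmill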